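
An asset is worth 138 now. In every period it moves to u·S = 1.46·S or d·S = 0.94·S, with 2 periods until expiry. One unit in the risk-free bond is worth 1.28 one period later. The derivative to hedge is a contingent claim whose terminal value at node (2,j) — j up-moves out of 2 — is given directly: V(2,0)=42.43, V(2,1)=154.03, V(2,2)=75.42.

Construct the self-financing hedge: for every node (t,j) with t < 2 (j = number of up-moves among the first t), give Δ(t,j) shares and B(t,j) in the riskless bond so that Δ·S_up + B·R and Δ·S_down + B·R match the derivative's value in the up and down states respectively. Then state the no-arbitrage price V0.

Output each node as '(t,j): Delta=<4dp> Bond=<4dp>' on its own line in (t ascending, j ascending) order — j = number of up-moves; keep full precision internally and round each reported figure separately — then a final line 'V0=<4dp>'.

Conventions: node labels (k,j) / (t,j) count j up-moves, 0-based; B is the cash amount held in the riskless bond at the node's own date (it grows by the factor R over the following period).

(0,0): Delta=-0.1390 Bond=84.5215
(1,0): Delta=1.6545 Bond=-124.4597
(1,1): Delta=-0.7503 Bond=231.3537
V0=65.3387

The replicating-portfolio and risk-neutral prices coincide; use p* = (1.28−0.94)/(1.46−0.94) = 0.6538 for the latter.
Expiry values: V(2,0)=42.4300, V(2,1)=154.0300, V(2,2)=75.4200
(1,0): S=129.7200. Δ = (V_up−V_dn)/(S_up−S_dn) = (154.0300−42.4300)/(189.3912−121.9368) = 1.6545. V = [p*·154.0300 + (1−p*)·42.4300]/1.28 = 90.1556. B = V − Δ·S = -124.4597.
(1,1): S=201.4800. Δ = (V_up−V_dn)/(S_up−S_dn) = (75.4200−154.0300)/(294.1608−189.3912) = -0.7503. V = [p*·75.4200 + (1−p*)·154.0300]/1.28 = 80.1806. B = V − Δ·S = 231.3537.
(0,0): S=138.0000. Δ = (V_up−V_dn)/(S_up−S_dn) = (80.1806−90.1556)/(201.4800−129.7200) = -0.1390. V = [p*·80.1806 + (1−p*)·90.1556]/1.28 = 65.3387. B = V − Δ·S = 84.5215.
Verification: the root portfolio costs Δ(0,0)·S0 + B(0,0) = 65.3387, matching V0.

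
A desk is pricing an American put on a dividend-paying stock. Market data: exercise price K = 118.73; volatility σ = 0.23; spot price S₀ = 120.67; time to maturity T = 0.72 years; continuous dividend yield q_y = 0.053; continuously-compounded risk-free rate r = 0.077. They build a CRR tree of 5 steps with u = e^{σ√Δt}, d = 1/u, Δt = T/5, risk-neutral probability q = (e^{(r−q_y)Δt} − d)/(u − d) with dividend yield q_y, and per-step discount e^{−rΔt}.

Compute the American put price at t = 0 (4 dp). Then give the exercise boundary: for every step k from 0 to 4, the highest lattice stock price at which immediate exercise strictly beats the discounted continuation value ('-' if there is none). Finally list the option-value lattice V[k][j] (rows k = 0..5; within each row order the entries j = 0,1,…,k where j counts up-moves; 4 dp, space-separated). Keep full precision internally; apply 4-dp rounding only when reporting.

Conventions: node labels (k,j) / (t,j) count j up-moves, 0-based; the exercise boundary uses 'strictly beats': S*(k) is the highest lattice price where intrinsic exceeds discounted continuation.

price = 7.7585
boundary = - - - 92.8721 101.3421
tree:
7.7585
12.0558 3.6004
18.0700 6.2633 0.9967
25.8579 10.6241 2.0076 0.0000
33.6200 17.3879 4.0439 0.0000 0.0000
40.7334 25.8579 8.1454 0.0000 0.0000 0.0000

params: Δt=0.14400 u=1.09120 d=0.91642 q=0.49800 e^(-rΔt)=0.98897
t_5 payoffs: 40.7334 25.8579 8.1454 0.0000 0.0000 0.0000
t_4: node(4,0) S=85.1100 payoff=33.6200 vs cont=32.9579 → 33.6200 [stop]  node(4,1) S=101.3421 payoff=17.3879 vs cont=16.8492 → 17.3879 [stop]  node(4,2) S=120.6700 payoff=0.0000 vs cont=4.0439 → 4.0439 [wait]  node(4,3) S=143.6841 payoff=0.0000 vs cont=0.0000 → 0.0000 [wait]  node(4,4) S=171.0875 payoff=0.0000 vs cont=0.0000 → 0.0000 [wait]  ⇒ S*(4)=101.3421
t_3: node(3,0) S=92.8721 payoff=25.8579 vs cont=25.2548 → 25.8579 [stop]  node(3,1) S=110.5846 payoff=8.1454 vs cont=10.6241 → 10.6241 [wait]  node(3,2) S=131.6752 payoff=0.0000 vs cont=2.0076 → 2.0076 [wait]  node(3,3) S=156.7882 payoff=0.0000 vs cont=0.0000 → 0.0000 [wait]  ⇒ S*(3)=92.8721
t_2: node(2,0) S=101.3421 payoff=17.3879 vs cont=18.0700 → 18.0700 [wait]  node(2,1) S=120.6700 payoff=0.0000 vs cont=6.2633 → 6.2633 [wait]  node(2,2) S=143.6841 payoff=0.0000 vs cont=0.9967 → 0.9967 [wait]  ⇒ S*(2)=-
t_1: node(1,0) S=110.5846 payoff=8.1454 vs cont=12.0558 → 12.0558 [wait]  node(1,1) S=131.6752 payoff=0.0000 vs cont=3.6004 → 3.6004 [wait]  ⇒ S*(1)=-
t_0: node(0,0) S=120.6700 payoff=0.0000 vs cont=7.7585 → 7.7585 [wait]  ⇒ S*(0)=-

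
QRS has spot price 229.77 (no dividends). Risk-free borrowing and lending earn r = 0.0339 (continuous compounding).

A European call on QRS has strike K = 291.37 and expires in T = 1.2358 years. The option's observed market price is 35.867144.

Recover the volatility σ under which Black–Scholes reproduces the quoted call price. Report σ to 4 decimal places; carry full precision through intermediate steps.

At σ = 0.5161 the Black–Scholes value reproduces the quote:
σ√T = 0.5161·√1.2358 = 0.573731
d₁ = (ln(S/K) + (r+σ²/2)T) / (σ√T) = (ln(229.77/291.37) + (0.0339+0.5161²/2)·1.2358) / 0.573731 = (-0.237515 + 0.206477) / 0.573731 = -0.054099
d₂ = d₁ − σ√T = -0.054099 − 0.573731 = -0.627829
e^{−rT} = 0.958972
N(d₁) = 0.478428,  N(d₂) = 0.265058
V = S·N(d₁) − K·e^{−rT}·N(d₂) = 109.928450 − 74.061306 = 35.867144 (equal to the quote); since ∂V/∂σ > 0 for all σ, the implied volatility is unique

sigma = 0.5161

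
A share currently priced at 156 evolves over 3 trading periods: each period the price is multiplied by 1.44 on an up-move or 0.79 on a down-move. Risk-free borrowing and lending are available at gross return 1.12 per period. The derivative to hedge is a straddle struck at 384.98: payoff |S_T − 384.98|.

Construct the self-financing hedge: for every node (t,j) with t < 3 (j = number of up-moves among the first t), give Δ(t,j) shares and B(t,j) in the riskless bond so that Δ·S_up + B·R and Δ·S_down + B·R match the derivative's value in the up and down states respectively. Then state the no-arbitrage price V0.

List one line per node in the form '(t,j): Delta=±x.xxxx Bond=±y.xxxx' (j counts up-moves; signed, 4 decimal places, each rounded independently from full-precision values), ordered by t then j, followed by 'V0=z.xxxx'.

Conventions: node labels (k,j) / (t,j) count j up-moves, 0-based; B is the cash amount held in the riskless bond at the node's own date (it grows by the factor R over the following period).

(0,0): Delta=-0.6724 Bond=237.9731
(1,0): Delta=-1.0000 Bond=306.9037
(1,1): Delta=-0.4981 Bond=227.3794
(2,0): Delta=-1.0000 Bond=343.7321
(2,1): Delta=-1.0000 Bond=343.7321
(2,2): Delta=-0.2311 Bond=168.2968
V0=133.0792

The replicating-portfolio and risk-neutral prices coincide; use p* = (1.12−0.79)/(1.44−0.79) = 0.5077 for the latter.
Terminal payoffs: V(3,0)=308.0659, V(3,1)=244.7822, V(3,2)=129.4295, V(3,3)=80.8335
  t=2,j=0: stock 97.3596 → up 140.1978 (V=244.7822), down 76.9141 (V=308.0659). Price 246.3725; hedge Δ=-1.0000, bond B=343.7321.
  t=2,j=1: stock 177.4656 → up 255.5505 (V=129.4295), down 140.1978 (V=244.7822). Price 166.2665; hedge Δ=-1.0000, bond B=343.7321.
  t=2,j=2: stock 323.4816 → up 465.8135 (V=80.8335), down 255.5505 (V=129.4295). Price 93.5337; hedge Δ=-0.2311, bond B=168.2968.
  t=1,j=0: stock 123.2400 → up 177.4656 (V=166.2665), down 97.3596 (V=246.3725). Price 183.6637; hedge Δ=-1.0000, bond B=306.9037.
  t=1,j=1: stock 224.6400 → up 323.4816 (V=93.5337), down 177.4656 (V=166.2665). Price 115.4827; hedge Δ=-0.4981, bond B=227.3794.
  t=0,j=0: stock 156.0000 → up 224.6400 (V=115.4827), down 123.2400 (V=183.6637). Price 133.0792; hedge Δ=-0.6724, bond B=237.9731.
Check: Δ(0,0)·S0 + B(0,0) = 133.0792 = V0.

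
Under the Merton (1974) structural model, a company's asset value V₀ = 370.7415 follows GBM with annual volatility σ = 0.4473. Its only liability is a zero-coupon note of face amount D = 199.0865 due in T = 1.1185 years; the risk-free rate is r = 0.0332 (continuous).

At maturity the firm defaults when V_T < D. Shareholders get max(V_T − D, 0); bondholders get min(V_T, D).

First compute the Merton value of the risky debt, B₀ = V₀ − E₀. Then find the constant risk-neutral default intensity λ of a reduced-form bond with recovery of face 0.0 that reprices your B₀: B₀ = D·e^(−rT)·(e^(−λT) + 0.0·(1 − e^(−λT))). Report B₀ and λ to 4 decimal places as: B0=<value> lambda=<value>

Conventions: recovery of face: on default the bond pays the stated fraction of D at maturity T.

Apply the equity-as-call identities (strike 199.0865, horizon 1.1185 years):
d₁ = [ln(V₀/D) + (r + σ²/2)T] / (σ√T)
   = [ln(370.7415/199.0865) + (0.0332 + 0.5·0.4473²)·1.1185] / (0.4473·√1.1185)
   = [0.621766 + 0.149027] / 0.473061 = 1.629374
d₂ = d₁ − σ√T = 1.629374 − 0.473061 = 1.156314
N(d₁) = 0.948383,  N(d₂) = 0.876224,  e^(−rT) = 0.963547
E₀ = V₀·N(d₁) − D·e^(−rT)·N(d₂)
   = 370.7415·0.948383 − 199.0865·0.963547·0.876224 = 183.519743
B₀ = V₀ − E₀ = 370.7415 − 183.519743 = 187.221757
e^(−λT) = (B₀·e^(rT)/D − 0)/(1 − 0) = (187.2218·1.037832/199.0865 − 0)/1 = 0.97598194
λ = −ln(0.97598194)/1.1185 = 0.021736

B0=187.2218 lambda=0.0217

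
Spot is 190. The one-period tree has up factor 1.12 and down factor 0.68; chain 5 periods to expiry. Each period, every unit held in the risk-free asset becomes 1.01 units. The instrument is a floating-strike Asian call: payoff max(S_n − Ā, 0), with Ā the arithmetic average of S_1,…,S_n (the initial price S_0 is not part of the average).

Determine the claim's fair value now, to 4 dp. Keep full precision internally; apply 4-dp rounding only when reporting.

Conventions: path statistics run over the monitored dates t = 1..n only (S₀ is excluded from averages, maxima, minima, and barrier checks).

price = 19.8652

Under the martingale measure an up-move has probability p* = 0.7500; value the claim as the probability-weighted average of per-path payoffs, discounted 5 periods at R = 1.01.
Enumerate all 2^5 = 32 price paths (U = up ×1.12, D = down ×0.68); each path with k up-moves has probability p*^k·(1−p*)^(5−k).
DDDDD: Ā=69.0095, payoff=0.0000, prob=0.000977
UDDDD: Ā=113.6627, payoff=0.0000, prob=0.002930
DUDDD: Ā=96.9427, payoff=0.0000, prob=0.002930
UUDDD: Ā=159.6703, payoff=0.0000, prob=0.008789
DDUDD: Ā=85.5731, payoff=0.0000, prob=0.002930
UDUDD: Ā=140.9439, payoff=0.0000, prob=0.008789
DUUDD: Ā=124.2239, payoff=0.0000, prob=0.008789
UUUDD: Ā=204.6041, payoff=0.0000, prob=0.026367
DDDUD: Ā=77.8418, payoff=0.0000, prob=0.002930
UDDUD: Ā=128.2100, payoff=0.0000, prob=0.008789
DUDUD: Ā=111.4900, payoff=0.0000, prob=0.008789
UUDUD: Ā=183.6305, payoff=0.0000, prob=0.026367
DDUUD: Ā=100.1204, payoff=0.0000, prob=0.008789
UDUUD: Ā=164.9041, payoff=0.0000, prob=0.026367
DUUUD: Ā=148.1841, payoff=0.0000, prob=0.026367
UUUUD: Ā=244.0679, payoff=0.0000, prob=0.079102
DDDDU: Ā=72.5845, payoff=0.0000, prob=0.002930
UDDDU: Ā=119.5509, payoff=0.0000, prob=0.008789
DUDDU: Ā=102.8309, payoff=0.0000, prob=0.008789
UUDDU: Ā=169.3685, payoff=0.0000, prob=0.026367
DDUDU: Ā=91.4613, payoff=0.0000, prob=0.008789
UDUDU: Ā=150.6421, payoff=0.0000, prob=0.026367
DUUDU: Ā=133.9221, payoff=0.0000, prob=0.026367
UUUDU: Ā=220.5775, payoff=0.0000, prob=0.079102
DDDUU: Ā=83.7299, payoff=0.0000, prob=0.008789
UDDUU: Ā=137.9081, payoff=0.0000, prob=0.026367
DUDUU: Ā=121.1881, payoff=2.2432, prob=0.026367
UUDUU: Ā=199.6040, payoff=3.6947, prob=0.079102
DDUUU: Ā=109.8185, payoff=13.6128, prob=0.026367
UDUUU: Ā=180.8776, payoff=22.4211, prob=0.079102
DUUUU: Ā=164.1576, payoff=39.1411, prob=0.079102
UUUUU: Ā=270.3772, payoff=64.4677, prob=0.237305
Price = Σ prob·payoff / R^5 = 20.878504 / 1.051010 = 19.8652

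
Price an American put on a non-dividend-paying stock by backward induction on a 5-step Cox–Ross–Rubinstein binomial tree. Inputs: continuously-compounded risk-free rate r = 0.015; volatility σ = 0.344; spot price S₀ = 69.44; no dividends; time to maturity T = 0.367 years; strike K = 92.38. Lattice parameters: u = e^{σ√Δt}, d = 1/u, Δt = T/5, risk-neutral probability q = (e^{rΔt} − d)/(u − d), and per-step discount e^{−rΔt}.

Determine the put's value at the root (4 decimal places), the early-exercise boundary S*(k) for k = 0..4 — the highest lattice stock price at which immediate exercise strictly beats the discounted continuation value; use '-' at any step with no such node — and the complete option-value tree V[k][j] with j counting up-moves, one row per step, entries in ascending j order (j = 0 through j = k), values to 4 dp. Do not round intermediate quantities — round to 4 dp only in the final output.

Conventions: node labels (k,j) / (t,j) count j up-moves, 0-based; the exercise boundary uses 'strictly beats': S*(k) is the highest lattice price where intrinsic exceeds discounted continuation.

price = 23.2248
boundary = - 63.2608 69.4400 76.2228 83.6682
tree:
23.2248
29.1192 16.9588
34.7486 22.9400 10.5855
39.8771 29.1192 16.1572 4.6367
44.5491 34.7486 22.9400 8.7118 0.2786
48.8055 39.8771 29.1192 16.1572 0.5392 0.0000

Δt=0.07340  u=1.09768  d=0.91101  q=0.48262  discount=0.99890
step 5 (expiry): payoffs max(K−S,0) = 48.8055 39.8771 29.1192 16.1572 0.5392 0.0000
step 4: (k=4,j=0): S=47.8309, K−S=44.5491, hold=44.4475 ⇒ V=44.5491 exercise | (k=4,j=1): S=57.6314, K−S=34.7486, hold=34.6470 ⇒ V=34.7486 exercise | (k=4,j=2): S=69.4400, K−S=22.9400, hold=22.8383 ⇒ V=22.9400 exercise | (k=4,j=3): S=83.6682, K−S=8.7118, hold=8.6101 ⇒ V=8.7118 exercise | (k=4,j=4): S=100.8118, K−S=0.0000, hold=0.2786 ⇒ V=0.2786 continue  boundary S*=83.6682
step 3: (k=3,j=0): S=52.5029, K−S=39.8771, hold=39.7754 ⇒ V=39.8771 exercise | (k=3,j=1): S=63.2608, K−S=29.1192, hold=29.0176 ⇒ V=29.1192 exercise | (k=3,j=2): S=76.2228, K−S=16.1572, hold=16.0555 ⇒ V=16.1572 exercise | (k=3,j=3): S=91.8408, K−S=0.5392, hold=4.6367 ⇒ V=4.6367 continue  boundary S*=76.2228
step 2: (k=2,j=0): S=57.6314, K−S=34.7486, hold=34.6470 ⇒ V=34.7486 exercise | (k=2,j=1): S=69.4400, K−S=22.9400, hold=22.8383 ⇒ V=22.9400 exercise | (k=2,j=2): S=83.6682, K−S=8.7118, hold=10.5855 ⇒ V=10.5855 continue  boundary S*=69.4400
step 1: (k=1,j=0): S=63.2608, K−S=29.1192, hold=29.0176 ⇒ V=29.1192 exercise | (k=1,j=1): S=76.2228, K−S=16.1572, hold=16.9588 ⇒ V=16.9588 continue  boundary S*=63.2608
step 0: (k=0,j=0): S=69.4400, K−S=22.9400, hold=23.2248 ⇒ V=23.2248 continue  boundary S*=-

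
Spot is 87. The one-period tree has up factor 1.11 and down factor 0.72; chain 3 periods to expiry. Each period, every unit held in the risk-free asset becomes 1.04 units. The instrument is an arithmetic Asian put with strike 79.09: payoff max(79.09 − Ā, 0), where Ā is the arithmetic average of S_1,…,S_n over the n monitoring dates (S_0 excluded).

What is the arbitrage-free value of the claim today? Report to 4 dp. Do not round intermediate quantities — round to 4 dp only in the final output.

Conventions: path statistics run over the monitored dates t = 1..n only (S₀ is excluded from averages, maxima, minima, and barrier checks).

Under the martingale measure an up-move has probability p* = 0.8205; value the claim as the probability-weighted average of per-path payoffs, discounted 3 periods at R = 1.04.
Enumerate all 2^3 = 8 price paths (U = up ×1.11, D = down ×0.72); each path with k up-moves has probability p*^k·(1−p*)^(3−k).
DDD: Ā=46.7378, payoff=32.3522, prob=0.005782
UDD: Ā=72.0541, payoff=7.0359, prob=0.026433
DUD: Ā=60.7441, payoff=18.3459, prob=0.026433
UUD: Ā=93.6471, payoff=0.0000, prob=0.120838
DDU: Ā=52.6009, payoff=26.4891, prob=0.026433
UDU: Ā=81.0930, payoff=0.0000, prob=0.120838
DUU: Ā=69.7830, payoff=9.3070, prob=0.120838
UUU: Ā=107.5822, payoff=0.0000, prob=0.552403
Price = Σ prob·payoff / R^3 = 2.682827 / 1.124864 = 2.3850

price = 2.3850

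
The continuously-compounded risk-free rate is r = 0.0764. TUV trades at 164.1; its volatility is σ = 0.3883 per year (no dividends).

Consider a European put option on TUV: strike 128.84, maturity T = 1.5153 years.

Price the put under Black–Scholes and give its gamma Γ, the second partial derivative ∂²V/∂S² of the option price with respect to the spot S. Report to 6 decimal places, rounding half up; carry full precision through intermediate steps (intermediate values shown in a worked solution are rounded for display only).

price = 8.488167
Γ = 0.003124

σ√T = 0.3883·√1.5153 = 0.477988
d₁ = (ln(S/K) + (r+σ²/2)T) / (σ√T) = (ln(164.1/128.84) + (0.0764+0.3883²/2)·1.5153) / 0.477988 = (0.241905 + 0.230005) / 0.477988 = 0.987284
d₂ = d₁ − σ√T = 0.987284 − 0.477988 = 0.509297
e^{−rT} = 0.890681
N(−d₁) = 0.161752,  N(−d₂) = 0.305272
Put price V = K·e^{−rT}·N(−d₂) − S·N(−d₁) = 35.031614 − 26.543447 = 8.488167
φ(d₁) = (1/√(2π))·e^{−d₁²/2} = 0.245047
Γ = φ(d₁) / (S·σ·√T) = 0.003124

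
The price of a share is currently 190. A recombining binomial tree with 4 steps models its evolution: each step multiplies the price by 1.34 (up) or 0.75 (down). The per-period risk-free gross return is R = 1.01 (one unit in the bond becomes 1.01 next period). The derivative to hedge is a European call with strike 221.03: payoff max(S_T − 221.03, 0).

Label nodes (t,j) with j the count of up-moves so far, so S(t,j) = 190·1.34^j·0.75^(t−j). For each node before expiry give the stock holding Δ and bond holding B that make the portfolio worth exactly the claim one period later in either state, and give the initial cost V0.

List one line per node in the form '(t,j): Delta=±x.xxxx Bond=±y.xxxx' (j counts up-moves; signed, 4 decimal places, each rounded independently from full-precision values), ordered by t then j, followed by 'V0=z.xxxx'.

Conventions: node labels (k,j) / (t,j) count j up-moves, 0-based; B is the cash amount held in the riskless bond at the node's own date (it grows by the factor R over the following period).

Since d<R<u, set p* = (R−d)/(u−d) = 0.4407; price each node as the discounted p*-expectation of its children.
Terminal payoffs: V(4,0)=0.0000, V(4,1)=0.0000, V(4,2)=0.0000, V(4,3)=121.8398, V(4,4)=391.5641
Node (3,0) S=80.1562: V=(p*·0.0000+(1−p*)·0.0000)/1.01=0.0000; Δ=(0.0000−0.0000)/(107.4094−60.1172)=0.0000; B=V−Δ·S=0.0000
Node (3,1) S=143.2125: V=(p*·0.0000+(1−p*)·0.0000)/1.01=0.0000; Δ=(0.0000−0.0000)/(191.9048−107.4094)=0.0000; B=V−Δ·S=0.0000
Node (3,2) S=255.8730: V=(p*·121.8398+(1−p*)·0.0000)/1.01=53.1605; Δ=(121.8398−0.0000)/(342.8698−191.9048)=0.8071; B=V−Δ·S=-153.3477
Node (3,3) S=457.1598: V=(p*·391.5641+(1−p*)·121.8398)/1.01=238.3182; Δ=(391.5641−121.8398)/(612.5941−342.8698)=1.0000; B=V−Δ·S=-218.8416
Node (2,0) S=106.8750: V=(p*·0.0000+(1−p*)·0.0000)/1.01=0.0000; Δ=(0.0000−0.0000)/(143.2125−80.1562)=0.0000; B=V−Δ·S=0.0000
Node (2,1) S=190.9500: V=(p*·53.1605+(1−p*)·0.0000)/1.01=23.1947; Δ=(53.1605−0.0000)/(255.8730−143.2125)=0.4719; B=V−Δ·S=-66.9079
Node (2,2) S=341.1640: V=(p*·238.3182+(1−p*)·53.1605)/1.01=133.4212; Δ=(238.3182−53.1605)/(457.1598−255.8730)=0.9199; B=V−Δ·S=-180.4053
Node (1,0) S=142.5000: V=(p*·23.1947+(1−p*)·0.0000)/1.01=10.1202; Δ=(23.1947−0.0000)/(190.9500−106.8750)=0.2759; B=V−Δ·S=-29.1929
Node (1,1) S=254.6000: V=(p*·133.4212+(1−p*)·23.1947)/1.01=71.0585; Δ=(133.4212−23.1947)/(341.1640−190.9500)=0.7338; B=V−Δ·S=-115.7660
Node (0,0) S=190.0000: V=(p*·71.0585+(1−p*)·10.1202)/1.01=36.6083; Δ=(71.0585−10.1202)/(254.6000−142.5000)=0.5436; B=V−Δ·S=-66.6770
Verification: the root portfolio costs Δ(0,0)·S0 + B(0,0) = 36.6083, matching V0.

(0,0): Delta=0.5436 Bond=-66.6770
(1,0): Delta=0.2759 Bond=-29.1929
(1,1): Delta=0.7338 Bond=-115.7660
(2,0): Delta=0.0000 Bond=0.0000
(2,1): Delta=0.4719 Bond=-66.9079
(2,2): Delta=0.9199 Bond=-180.4053
(3,0): Delta=0.0000 Bond=0.0000
(3,1): Delta=0.0000 Bond=0.0000
(3,2): Delta=0.8071 Bond=-153.3477
(3,3): Delta=1.0000 Bond=-218.8416
V0=36.6083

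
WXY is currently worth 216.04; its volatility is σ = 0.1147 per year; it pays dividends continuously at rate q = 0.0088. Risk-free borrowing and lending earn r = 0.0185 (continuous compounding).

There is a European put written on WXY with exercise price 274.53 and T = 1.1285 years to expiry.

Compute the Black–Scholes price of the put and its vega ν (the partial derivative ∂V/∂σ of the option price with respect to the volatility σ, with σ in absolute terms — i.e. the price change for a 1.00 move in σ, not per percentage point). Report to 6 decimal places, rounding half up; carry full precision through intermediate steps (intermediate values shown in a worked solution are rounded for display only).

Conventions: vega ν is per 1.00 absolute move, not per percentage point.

price = 55.295556
ν = 17.440687

σ√T = 0.1147·√1.1285 = 0.121847
d₁ = (ln(S/K) + (r−q+σ²/2)T) / (σ√T) = (ln(216.04/274.53) + (0.0185−0.0088+0.1147²/2)·1.1285) / 0.121847 = (-0.239597 + 0.018370) / 0.121847 = -1.815617
d₂ = d₁ − σ√T = -1.815617 − 0.121847 = -1.937464
e^{−rT} = 0.979339
e^{−qT} = 0.990118
N(−d₁) = 0.965285,  N(−d₂) = 0.973656
Put price V = K·e^{−rT}·N(−d₂) − S·e^{−qT}·N(−d₁) = 261.775103 − 206.479546 = 55.295556
φ(d₁) = (1/√(2π))·e^{−d₁²/2} = 0.076752
ν = S·e^{−qT}·φ(d₁)·√T = 17.440687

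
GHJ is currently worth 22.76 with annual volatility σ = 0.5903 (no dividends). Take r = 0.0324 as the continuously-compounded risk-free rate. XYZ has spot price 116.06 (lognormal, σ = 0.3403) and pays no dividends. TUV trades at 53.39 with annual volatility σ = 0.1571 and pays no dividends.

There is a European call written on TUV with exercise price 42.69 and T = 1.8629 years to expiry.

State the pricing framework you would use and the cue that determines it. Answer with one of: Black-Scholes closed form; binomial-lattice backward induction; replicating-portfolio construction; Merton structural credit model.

Key observation: with TUV following a GBM at constant σ and r, the European call struck at 42.69 prices in closed form — nothing here needs a stepwise model or a balance sheet.

framework: Black-Scholes closed form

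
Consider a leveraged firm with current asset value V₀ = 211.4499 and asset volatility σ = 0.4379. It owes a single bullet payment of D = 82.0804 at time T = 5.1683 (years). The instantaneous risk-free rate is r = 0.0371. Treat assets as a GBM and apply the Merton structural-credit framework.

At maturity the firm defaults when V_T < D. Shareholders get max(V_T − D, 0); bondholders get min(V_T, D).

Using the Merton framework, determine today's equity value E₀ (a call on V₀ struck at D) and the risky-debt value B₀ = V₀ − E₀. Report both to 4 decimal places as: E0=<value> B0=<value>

E0=150.6046 B0=60.8453

Work the structural quantities from V₀ = 211.4499 against face 82.0804:
d₁ = [ln(V₀/D) + (r + σ²/2)T] / (σ√T)
   = [ln(211.4499/82.0804) + (0.0371 + 0.5·0.4379²)·5.1683] / (0.4379·√5.1683)
   = [0.946289 + 0.687271] / 0.995517 = 1.640916
d₂ = d₁ − σ√T = 1.640916 − 0.995517 = 0.645399
N(d₁) = 0.949593,  N(d₂) = 0.740666,  e^(−rT) = 0.825518
E₀ = V₀·N(d₁) − D·e^(−rT)·N(d₂)
   = 211.4499·0.949593 − 82.0804·0.825518·0.740666 = 150.604594
B₀ = V₀ − E₀ = 211.4499 − 150.604594 = 60.845306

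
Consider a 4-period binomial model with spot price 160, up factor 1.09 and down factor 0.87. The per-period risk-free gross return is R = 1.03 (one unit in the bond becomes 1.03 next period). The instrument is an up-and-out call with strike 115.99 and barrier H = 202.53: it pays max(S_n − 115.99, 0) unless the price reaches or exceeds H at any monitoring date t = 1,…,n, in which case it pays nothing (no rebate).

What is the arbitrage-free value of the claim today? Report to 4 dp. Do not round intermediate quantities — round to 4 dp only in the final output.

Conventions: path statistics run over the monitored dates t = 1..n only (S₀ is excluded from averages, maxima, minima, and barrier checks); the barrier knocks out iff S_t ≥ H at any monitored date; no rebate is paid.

Risk-neutral up-probability p* = (R−d)/(u−d) = (1.03−0.87)/(1.09−0.87) = 0.7273; the claim prices as the p*-weighted sum of path payoffs discounted by R^4.
Enumerate all 2^4 = 16 price paths (U = up ×1.09, D = down ×0.87); each path with k up-moves has probability p*^k·(1−p*)^(4−k).
DDDD: M=139.2000, payoff=0.0000, prob=0.005532
UDDD: M=174.4000, payoff=0.0000, prob=0.014753
DUDD: M=151.7280, payoff=0.0000, prob=0.014753
UUDD: M=190.0960, payoff=27.8937, prob=0.039342
DDUD: M=139.2000, payoff=0.0000, prob=0.014753
UDUD: M=174.4000, payoff=27.8937, prob=0.039342
DUUD: M=165.3835, payoff=27.8937, prob=0.039342
UUUD: M=207.2046, payoff=0.0000, prob=0.104911
DDDU: M=139.2000, payoff=0.0000, prob=0.014753
UDDU: M=174.4000, payoff=27.8937, prob=0.039342
DUDU: M=151.7280, payoff=27.8937, prob=0.039342
UUDU: M=190.0960, payoff=64.2780, prob=0.104911
DDUU: M=143.8837, payoff=27.8937, prob=0.039342
UDUU: M=180.2680, payoff=64.2780, prob=0.104911
DUUU: M=180.2680, payoff=64.2780, prob=0.104911
UUUU: M=225.8531, payoff=0.0000, prob=0.279762
Price = Σ prob·payoff / R^4 = 26.814677 / 1.125509 = 23.8245

price = 23.8245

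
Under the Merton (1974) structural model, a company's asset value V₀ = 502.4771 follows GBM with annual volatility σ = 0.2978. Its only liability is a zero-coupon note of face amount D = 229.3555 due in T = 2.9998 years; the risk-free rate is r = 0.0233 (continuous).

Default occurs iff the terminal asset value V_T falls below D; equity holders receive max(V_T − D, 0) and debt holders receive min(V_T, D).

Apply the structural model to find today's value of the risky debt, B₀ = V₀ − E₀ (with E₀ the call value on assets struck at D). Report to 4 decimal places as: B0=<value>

B0=210.5171

Apply the equity-as-call identities (strike 229.3555, horizon 2.9998 years):
d₁ = [ln(V₀/D) + (r + σ²/2)T] / (σ√T)
   = [ln(502.4771/229.3555) + (0.0233 + 0.5·0.2978²)·2.9998] / (0.2978·√2.9998)
   = [0.784277 + 0.202914] / 0.515788 = 1.913948
d₂ = d₁ − σ√T = 1.913948 − 0.515788 = 1.398161
N(d₁) = 0.972187,  N(d₂) = 0.918968,  e^(−rT) = 0.932491
E₀ = V₀·N(d₁) − D·e^(−rT)·N(d₂)
   = 502.4771·0.972187 − 229.3555·0.932491·0.918968 = 291.960043
B₀ = V₀ − E₀ = 502.4771 − 291.960043 = 210.517057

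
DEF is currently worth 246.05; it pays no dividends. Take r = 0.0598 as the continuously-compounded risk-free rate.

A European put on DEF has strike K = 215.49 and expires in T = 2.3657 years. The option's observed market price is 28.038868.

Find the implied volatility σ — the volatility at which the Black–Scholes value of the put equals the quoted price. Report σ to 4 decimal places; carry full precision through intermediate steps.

At σ = 0.4026 the Black–Scholes value reproduces the quote:
σ√T = 0.4026·√2.3657 = 0.619232
d₁ = (ln(S/K) + (r+σ²/2)T) / (σ√T) = (ln(246.05/215.49) + (0.0598+0.4026²/2)·2.3657) / 0.619232 = (0.132620 + 0.333193) / 0.619232 = 0.752243
d₂ = d₁ − σ√T = 0.752243 − 0.619232 = 0.133011
e^{−rT} = 0.868082
N(−d₁) = 0.225952,  N(−d₂) = 0.447092
V = K·e^{−rT}·N(−d₂) − S·N(−d₁) = 83.634439 − 55.595572 = 28.038868 (matching the quote); vega is positive throughout, so no other σ reproduces this price

sigma = 0.4026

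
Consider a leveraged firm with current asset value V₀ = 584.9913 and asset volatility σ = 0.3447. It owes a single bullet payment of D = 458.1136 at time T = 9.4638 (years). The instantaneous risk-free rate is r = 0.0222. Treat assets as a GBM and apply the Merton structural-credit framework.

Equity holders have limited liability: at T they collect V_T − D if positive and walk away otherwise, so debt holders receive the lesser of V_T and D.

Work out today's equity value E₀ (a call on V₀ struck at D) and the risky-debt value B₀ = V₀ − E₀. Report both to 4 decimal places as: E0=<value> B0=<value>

Equity is a call on the firm's assets struck at D = 458.1136:
d₁ = [ln(V₀/D) + (r + σ²/2)T] / (σ√T)
   = [ln(584.9913/458.1136) + (0.0222 + 0.5·0.3447²)·9.4638] / (0.3447·√9.4638)
   = [0.244480 + 0.772332] / 1.060411 = 0.958885
d₂ = d₁ − σ√T = 0.958885 − 1.060411 = -0.101526
N(d₁) = 0.831192,  N(d₂) = 0.459566,  e^(−rT) = 0.810506
E₀ = V₀·N(d₁) − D·e^(−rT)·N(d₂)
   = 584.9913·0.831192 − 458.1136·0.810506·0.459566 = 315.601018
B₀ = V₀ − E₀ = 584.9913 − 315.601018 = 269.390282

E0=315.6010 B0=269.3903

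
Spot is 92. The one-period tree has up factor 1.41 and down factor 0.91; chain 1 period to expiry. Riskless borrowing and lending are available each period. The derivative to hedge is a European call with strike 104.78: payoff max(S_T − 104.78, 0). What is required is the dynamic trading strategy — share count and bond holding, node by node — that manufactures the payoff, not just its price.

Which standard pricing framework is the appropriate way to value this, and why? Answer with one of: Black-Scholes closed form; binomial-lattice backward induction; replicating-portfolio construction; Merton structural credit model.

Key observation: the mandate to exhibit the hedge at every date and state singles out the replicating-portfolio construction on the 1-period tree with factors 1.41 and 0.91 from 92.

framework: replicating-portfolio construction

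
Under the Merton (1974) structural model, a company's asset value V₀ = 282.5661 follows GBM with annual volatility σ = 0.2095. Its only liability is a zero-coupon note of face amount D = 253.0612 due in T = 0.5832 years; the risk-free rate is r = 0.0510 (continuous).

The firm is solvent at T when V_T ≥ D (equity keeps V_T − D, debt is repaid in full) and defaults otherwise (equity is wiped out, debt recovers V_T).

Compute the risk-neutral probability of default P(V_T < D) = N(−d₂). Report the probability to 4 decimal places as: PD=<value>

Equity is a call on the firm's assets struck at D = 253.0612:
d₁ = [ln(V₀/D) + (r + σ²/2)T] / (σ√T)
   = [ln(282.5661/253.0612) + (0.0510 + 0.5·0.2095²)·0.5832] / (0.2095·√0.5832)
   = [0.110281 + 0.042542] / 0.159990 = 0.955202
d₂ = d₁ − σ√T = 0.955202 − 0.159990 = 0.795212
risk-neutral PD = N(−d₂) = N(-0.795212) = 0.213245

PD=0.2132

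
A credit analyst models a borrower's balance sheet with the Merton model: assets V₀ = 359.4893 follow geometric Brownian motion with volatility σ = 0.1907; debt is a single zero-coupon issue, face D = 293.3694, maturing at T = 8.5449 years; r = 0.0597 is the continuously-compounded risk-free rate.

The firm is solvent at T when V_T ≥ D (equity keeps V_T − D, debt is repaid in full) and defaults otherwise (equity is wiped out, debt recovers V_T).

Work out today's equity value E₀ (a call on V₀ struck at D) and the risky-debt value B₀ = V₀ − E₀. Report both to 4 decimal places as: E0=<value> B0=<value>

E0=189.8364 B0=169.6529

Equity is a call on the firm's assets struck at D = 293.3694:
d₁ = [ln(V₀/D) + (r + σ²/2)T] / (σ√T)
   = [ln(359.4893/293.3694) + (0.0597 + 0.5·0.1907²)·8.5449] / (0.1907·√8.5449)
   = [0.203252 + 0.665505] / 0.557448 = 1.558453
d₂ = d₁ − σ√T = 1.558453 − 0.557448 = 1.001006
N(d₁) = 0.940437,  N(d₂) = 0.841588,  e^(−rT) = 0.600417
E₀ = V₀·N(d₁) − D·e^(−rT)·N(d₂)
   = 359.4893·0.940437 − 293.3694·0.600417·0.841588 = 189.836376
B₀ = V₀ − E₀ = 359.4893 − 189.836376 = 169.652924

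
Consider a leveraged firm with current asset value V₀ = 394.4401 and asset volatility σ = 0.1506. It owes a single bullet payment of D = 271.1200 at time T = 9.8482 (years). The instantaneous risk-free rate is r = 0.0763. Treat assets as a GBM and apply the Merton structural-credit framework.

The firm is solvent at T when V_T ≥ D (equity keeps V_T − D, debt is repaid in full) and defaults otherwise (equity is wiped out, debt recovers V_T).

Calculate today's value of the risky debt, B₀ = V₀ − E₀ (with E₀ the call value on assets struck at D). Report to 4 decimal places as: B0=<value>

B0=127.5898

Work the structural quantities from V₀ = 394.4401 against face 271.1200:
d₁ = [ln(V₀/D) + (r + σ²/2)T] / (σ√T)
   = [ln(394.4401/271.1200) + (0.0763 + 0.5·0.1506²)·9.8482] / (0.1506·√9.8482)
   = [0.374906 + 0.863098] / 0.472611 = 2.619501
d₂ = d₁ − σ√T = 2.619501 − 0.472611 = 2.146890
N(d₁) = 0.995597,  N(d₂) = 0.984099,  e^(−rT) = 0.471697
E₀ = V₀·N(d₁) − D·e^(−rT)·N(d₂)
   = 394.4401·0.995597 − 271.1200·0.471697·0.984099 = 266.850343
B₀ = V₀ − E₀ = 394.4401 − 266.850343 = 127.589757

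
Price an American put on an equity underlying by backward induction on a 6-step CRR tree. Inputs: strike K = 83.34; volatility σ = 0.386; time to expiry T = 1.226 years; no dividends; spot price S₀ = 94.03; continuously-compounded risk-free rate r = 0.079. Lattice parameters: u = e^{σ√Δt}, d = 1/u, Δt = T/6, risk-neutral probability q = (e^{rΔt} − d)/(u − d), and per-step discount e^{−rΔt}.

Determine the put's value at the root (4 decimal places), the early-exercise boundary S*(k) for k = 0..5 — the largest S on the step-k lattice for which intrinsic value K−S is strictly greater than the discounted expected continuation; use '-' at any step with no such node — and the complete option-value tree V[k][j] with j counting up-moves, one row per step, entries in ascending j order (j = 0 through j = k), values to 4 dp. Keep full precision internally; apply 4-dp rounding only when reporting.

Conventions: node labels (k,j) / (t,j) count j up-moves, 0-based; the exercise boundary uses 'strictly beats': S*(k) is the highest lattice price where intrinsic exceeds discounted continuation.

price = 7.7281
boundary = - - - 55.7100 46.7903 55.7100
tree:
7.7281
12.2489 3.5094
18.7798 6.1892 0.9738
27.6300 10.6390 1.9908 0.0000
36.5497 17.6325 4.0700 0.0000 0.0000
44.0413 27.6300 8.3204 0.0000 0.0000 0.0000
50.3334 36.5497 17.0098 0.0000 0.0000 0.0000 0.0000

params: Δt=0.20433 u=1.19063 d=0.83989 q=0.50289 e^(-rΔt)=0.98399
t_6 payoffs: 50.3334 36.5497 17.0098 0.0000 0.0000 0.0000 0.0000
t_5: node(5,0) S=39.2987 payoff=44.0413 vs cont=42.7068 → 44.0413 [stop]  node(5,1) S=55.7100 payoff=27.6300 vs cont=26.2955 → 27.6300 [stop]  node(5,2) S=78.9748 payoff=4.3652 vs cont=8.3204 → 8.3204 [wait]  node(5,3) S=111.9552 payoff=0.0000 vs cont=0.0000 → 0.0000 [wait]  node(5,4) S=158.7082 payoff=0.0000 vs cont=0.0000 → 0.0000 [wait]  node(5,5) S=224.9856 payoff=0.0000 vs cont=0.0000 → 0.0000 [wait]  ⇒ S*(5)=55.7100
t_4: node(4,0) S=46.7903 payoff=36.5497 vs cont=35.2152 → 36.5497 [stop]  node(4,1) S=66.3302 payoff=17.0098 vs cont=17.6325 → 17.6325 [wait]  node(4,2) S=94.0300 payoff=0.0000 vs cont=4.0700 → 4.0700 [wait]  node(4,3) S=133.2974 payoff=0.0000 vs cont=0.0000 → 0.0000 [wait]  node(4,4) S=188.9631 payoff=0.0000 vs cont=0.0000 → 0.0000 [wait]  ⇒ S*(4)=46.7903
t_3: node(3,0) S=55.7100 payoff=27.6300 vs cont=26.6036 → 27.6300 [stop]  node(3,1) S=78.9748 payoff=4.3652 vs cont=10.6390 → 10.6390 [wait]  node(3,2) S=111.9552 payoff=0.0000 vs cont=1.9908 → 1.9908 [wait]  node(3,3) S=158.7082 payoff=0.0000 vs cont=0.0000 → 0.0000 [wait]  ⇒ S*(3)=55.7100
t_2: node(2,0) S=66.3302 payoff=17.0098 vs cont=18.7798 → 18.7798 [wait]  node(2,1) S=94.0300 payoff=0.0000 vs cont=6.1892 → 6.1892 [wait]  node(2,2) S=133.2974 payoff=0.0000 vs cont=0.9738 → 0.9738 [wait]  ⇒ S*(2)=-
t_1: node(1,0) S=78.9748 payoff=4.3652 vs cont=12.2489 → 12.2489 [wait]  node(1,1) S=111.9552 payoff=0.0000 vs cont=3.5094 → 3.5094 [wait]  ⇒ S*(1)=-
t_0: node(0,0) S=94.0300 payoff=0.0000 vs cont=7.7281 → 7.7281 [wait]  ⇒ S*(0)=-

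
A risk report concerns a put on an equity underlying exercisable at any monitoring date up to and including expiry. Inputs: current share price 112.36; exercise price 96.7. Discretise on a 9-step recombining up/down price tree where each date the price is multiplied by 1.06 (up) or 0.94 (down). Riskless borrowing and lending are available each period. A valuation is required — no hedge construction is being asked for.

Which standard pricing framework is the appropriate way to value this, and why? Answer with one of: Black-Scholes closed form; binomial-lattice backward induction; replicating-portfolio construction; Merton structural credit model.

Key observation: the defining feature is the embedded early-exercise option across 9 discrete dates on the spot-112.36 tree; pricing the strike-96.7 put means working backward with an exercise test at every node.

framework: binomial-lattice backward induction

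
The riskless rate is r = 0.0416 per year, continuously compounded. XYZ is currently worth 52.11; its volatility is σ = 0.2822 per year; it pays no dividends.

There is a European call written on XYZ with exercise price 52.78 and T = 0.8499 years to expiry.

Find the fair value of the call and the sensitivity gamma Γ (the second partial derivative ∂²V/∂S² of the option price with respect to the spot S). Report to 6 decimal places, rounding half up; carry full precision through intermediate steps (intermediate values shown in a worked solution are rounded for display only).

σ√T = 0.2822·√0.8499 = 0.260160
d₁ = (ln(S/K) + (r+σ²/2)T) / (σ√T) = (ln(52.11/52.78) + (0.0416+0.2822²/2)·0.8499) / 0.260160 = (-0.012775 + 0.069198) / 0.260160 = 0.216874
d₂ = d₁ − σ√T = 0.216874 − 0.260160 = -0.043286
e^{−rT} = 0.965262
N(d₁) = 0.585847,  N(d₂) = 0.482737
Call price V = S·N(d₁) − K·e^{−rT}·N(d₂) = 30.528478 − 24.593760 = 5.934718
φ(d₁) = (1/√(2π))·e^{−d₁²/2} = 0.389670
Γ = φ(d₁) / (S·σ·√T) = 0.028743

price = 5.934718
Γ = 0.028743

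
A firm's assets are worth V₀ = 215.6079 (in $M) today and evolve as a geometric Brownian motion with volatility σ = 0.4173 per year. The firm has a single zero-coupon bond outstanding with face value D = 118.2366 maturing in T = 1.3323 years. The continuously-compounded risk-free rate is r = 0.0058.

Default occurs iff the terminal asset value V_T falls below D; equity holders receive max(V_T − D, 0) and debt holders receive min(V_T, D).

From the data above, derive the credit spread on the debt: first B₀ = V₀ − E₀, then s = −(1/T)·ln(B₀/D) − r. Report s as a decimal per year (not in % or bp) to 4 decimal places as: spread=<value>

Equity is a call on the firm's assets struck at D = 118.2366:
d₁ = [ln(V₀/D) + (r + σ²/2)T] / (σ√T)
   = [ln(215.6079/118.2366) + (0.0058 + 0.5·0.4173²)·1.3323] / (0.4173·√1.3323)
   = [0.600774 + 0.123730] / 0.481670 = 1.504151
d₂ = d₁ − σ√T = 1.504151 − 0.481670 = 1.022481
N(d₁) = 0.933729,  N(d₂) = 0.846723,  e^(−rT) = 0.992302
E₀ = V₀·N(d₁) − D·e^(−rT)·N(d₂)
   = 215.6079·0.933729 − 118.2366·0.992302·0.846723 = 101.976231
B₀ = V₀ − E₀ = 215.6079 − 101.976231 = 113.631669
spread = −(1/T)·ln(B₀/D) − r = −(1/1.3323)·ln(113.631669/118.2366) − 0.0058 = 0.02401720

spread=0.0240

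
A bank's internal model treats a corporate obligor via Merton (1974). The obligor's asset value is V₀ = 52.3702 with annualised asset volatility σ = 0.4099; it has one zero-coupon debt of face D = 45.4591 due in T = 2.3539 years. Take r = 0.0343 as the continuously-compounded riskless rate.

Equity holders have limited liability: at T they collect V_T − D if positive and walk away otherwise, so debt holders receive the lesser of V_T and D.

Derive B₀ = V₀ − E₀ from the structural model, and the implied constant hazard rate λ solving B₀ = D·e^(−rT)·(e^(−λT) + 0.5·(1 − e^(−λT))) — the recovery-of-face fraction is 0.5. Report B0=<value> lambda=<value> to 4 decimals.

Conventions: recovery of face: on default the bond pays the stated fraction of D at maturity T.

Apply the equity-as-call identities (strike 45.4591, horizon 2.3539 years):
d₁ = [ln(V₀/D) + (r + σ²/2)T] / (σ√T)
   = [ln(52.3702/45.4591) + (0.0343 + 0.5·0.4099²)·2.3539] / (0.4099·√2.3539)
   = [0.141525 + 0.278488] / 0.628886 = 0.667867
d₂ = d₁ − σ√T = 0.667867 − 0.628886 = 0.038981
N(d₁) = 0.747891,  N(d₂) = 0.515547,  e^(−rT) = 0.922435
E₀ = V₀·N(d₁) − D·e^(−rT)·N(d₂)
   = 52.3702·0.747891 − 45.4591·0.922435·0.515547 = 17.548721
B₀ = V₀ − E₀ = 52.3702 − 17.548721 = 34.821479
e^(−λT) = (B₀·e^(rT)/D − 0.5)/(1 − 0.5) = (34.8215·1.084088/45.4591 − 0.5)/0.5 = 0.66081416
λ = −ln(0.66081416)/2.3539 = 0.175998

B0=34.8215 lambda=0.1760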